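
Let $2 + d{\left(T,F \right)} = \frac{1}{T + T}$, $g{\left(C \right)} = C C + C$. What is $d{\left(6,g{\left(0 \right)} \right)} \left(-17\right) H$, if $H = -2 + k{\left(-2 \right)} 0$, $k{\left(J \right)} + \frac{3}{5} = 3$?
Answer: $- \frac{391}{6} \approx -65.167$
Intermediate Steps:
$g{\left(C \right)} = C + C^{2}$ ($g{\left(C \right)} = C^{2} + C = C + C^{2}$)
$k{\left(J \right)} = \frac{12}{5}$ ($k{\left(J \right)} = - \frac{3}{5} + 3 = \frac{12}{5}$)
$H = -2$ ($H = -2 + \frac{12}{5} \cdot 0 = -2 + 0 = -2$)
$d{\left(T,F \right)} = -2 + \frac{1}{2 T}$ ($d{\left(T,F \right)} = -2 + \frac{1}{T + T} = -2 + \frac{1}{2 T}$)
$d{\left(6,g{\left(0 \right)} \right)} \left(-17\right) H = \left(-2 + \frac{1}{2 \cdot 6}\right) \left(-17\right) \left(-2\right) = \left(-2 + \frac{1}{2} \cdot \frac{1}{6}\right) \left(-17\right) \left(-2\right) = \left(-2 + \frac{1}{12}\right) \left(-17\right) \left(-2\right) = \left(- \frac{23}{12}\right) \left(-17\right) \left(-2\right) = \frac{391}{12} \left(-2\right) = - \frac{391}{6}$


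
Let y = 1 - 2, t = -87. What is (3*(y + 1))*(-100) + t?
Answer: -87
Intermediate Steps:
y = -1
(3*(y + 1))*(-100) + t = (3*(-1 + 1))*(-100) - 87 = (3*0)*(-100) - 87 = 0*(-100) - 87 = 0 - 87 = -87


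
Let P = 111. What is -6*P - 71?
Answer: -737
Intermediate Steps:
-6*P - 71 = -6*111 - 71 = -666 - 71 = -737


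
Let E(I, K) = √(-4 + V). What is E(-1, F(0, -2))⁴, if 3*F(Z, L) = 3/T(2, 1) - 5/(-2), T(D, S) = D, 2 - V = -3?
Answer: 1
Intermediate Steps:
V = 5 (V = 2 - 1*(-3) = 2 + 3 = 5)
F(Z, L) = 4/3 (F(Z, L) = (3/2 - 5/(-2))/3 = (3*(½) - 5*(-½))/3 = (3/2 + 5/2)/3 = (⅓)*4 = 4/3)
E(I, K) = 1 (E(I, K) = √(-4 + 5) = √1 = 1)
E(-1, F(0, -2))⁴ = 1⁴ = 1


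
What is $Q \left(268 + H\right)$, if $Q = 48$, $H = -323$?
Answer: $-2640$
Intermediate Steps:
$Q \left(268 + H\right) = 48 \left(268 - 323\right) = 48 \left(-55\right) = -2640$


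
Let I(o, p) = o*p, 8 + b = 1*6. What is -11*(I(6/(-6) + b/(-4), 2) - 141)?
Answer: 1562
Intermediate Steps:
b = -2 (b = -8 + 1*6 = -8 + 6 = -2)
-11*(I(6/(-6) + b/(-4), 2) - 141) = -11*((6/(-6) - 2/(-4))*2 - 141) = -11*((6*(-1/6) - 2*(-1/4))*2 - 141) = -11*((-1 + 1/2)*2 - 141) = -11*(-1/2*2 - 141) = -11*(-1 - 141) = -11*(-142) = 1562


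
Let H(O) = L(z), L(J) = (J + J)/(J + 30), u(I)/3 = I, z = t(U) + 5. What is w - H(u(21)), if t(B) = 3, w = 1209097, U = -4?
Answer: 22972835/19 ≈ 1.2091e+6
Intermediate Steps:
z = 8 (z = 3 + 5 = 8)
u(I) = 3*I
L(J) = 2*J/(30 + J) (L(J) = (2*J)/(30 + J) = 2*J/(30 + J))
H(O) = 8/19 (H(O) = 2*8/(30 + 8) = 2*8/38 = 2*8*(1/38) = 8/19)
w - H(u(21)) = 1209097 - 1*8/19 = 1209097 - 8/19 = 22972835/19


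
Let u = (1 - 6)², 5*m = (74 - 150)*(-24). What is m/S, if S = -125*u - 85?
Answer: -304/2675 ≈ -0.11364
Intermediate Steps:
m = 1824/5 (m = ((74 - 150)*(-24))/5 = (-76*(-24))/5 = (⅕)*1824 = 1824/5 ≈ 364.80)
u = 25 (u = (-5)² = 25)
S = -3210 (S = -125*25 - 85 = -3125 - 85 = -3210)
m/S = (1824/5)/(-3210) = (1824/5)*(-1/3210) = -304/2675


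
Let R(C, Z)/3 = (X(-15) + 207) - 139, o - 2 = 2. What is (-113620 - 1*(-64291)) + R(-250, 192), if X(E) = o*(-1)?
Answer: -49137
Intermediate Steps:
o = 4 (o = 2 + 2 = 4)
X(E) = -4 (X(E) = 4*(-1) = -4)
R(C, Z) = 192 (R(C, Z) = 3*((-4 + 207) - 139) = 3*(203 - 139) = 3*64 = 192)
(-113620 - 1*(-64291)) + R(-250, 192) = (-113620 - 1*(-64291)) + 192 = (-113620 + 64291) + 192 = -49329 + 192 = -49137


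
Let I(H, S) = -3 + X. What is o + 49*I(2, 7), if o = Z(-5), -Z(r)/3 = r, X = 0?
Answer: -132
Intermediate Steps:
Z(r) = -3*r
I(H, S) = -3 (I(H, S) = -3 + 0 = -3)
o = 15 (o = -3*(-5) = 15)
o + 49*I(2, 7) = 15 + 49*(-3) = 15 - 147 = -132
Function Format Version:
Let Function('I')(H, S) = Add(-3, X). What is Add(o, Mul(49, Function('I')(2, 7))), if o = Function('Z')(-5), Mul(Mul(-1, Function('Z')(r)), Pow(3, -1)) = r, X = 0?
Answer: -132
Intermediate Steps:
Function('Z')(r) = Mul(-3, r)
Function('I')(H, S) = -3 (Function('I')(H, S) = Add(-3, 0) = -3)
o = 15 (o = Mul(-3, -5) = 15)
Add(o, Mul(49, Function('I')(2, 7))) = Add(15, Mul(49, -3)) = Add(15, -147) = -132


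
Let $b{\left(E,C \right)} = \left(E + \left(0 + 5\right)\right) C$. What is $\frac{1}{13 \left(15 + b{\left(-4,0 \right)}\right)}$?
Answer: $\frac{1}{195} \approx 0.0051282$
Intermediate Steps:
$b{\left(E,C \right)} = C \left(5 + E\right)$ ($b{\left(E,C \right)} = \left(E + 5\right) C = \left(5 + E\right) C = C \left(5 + E\right)$)
$\frac{1}{13 \left(15 + b{\left(-4,0 \right)}\right)} = \frac{1}{13 \left(15 + 0 \left(5 - 4\right)\right)} = \frac{1}{13 \left(15 + 0 \cdot 1\right)} = \frac{1}{13 \left(15 + 0\right)} = \frac{1}{13 \cdot 15} = \frac{1}{195}$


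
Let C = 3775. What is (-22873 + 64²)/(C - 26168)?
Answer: 18777/22393 ≈ 0.83852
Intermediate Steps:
(-22873 + 64²)/(C - 26168) = (-22873 + 64²)/(3775 - 26168) = (-22873 + 4096)/(-22393) = -18777*(-1/22393) = 18777/22393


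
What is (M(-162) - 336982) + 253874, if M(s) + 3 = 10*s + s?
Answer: -84893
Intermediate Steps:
M(s) = -3 + 11*s (M(s) = -3 + (10*s + s) = -3 + 11*s)
(M(-162) - 336982) + 253874 = ((-3 + 11*(-162)) - 336982) + 253874 = ((-3 - 1782) - 336982) + 253874 = (-1785 - 336982) + 253874 = -338767 + 253874 = -84893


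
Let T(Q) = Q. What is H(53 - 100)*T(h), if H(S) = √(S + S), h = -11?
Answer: -11*I*√94 ≈ -106.65*I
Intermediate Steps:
H(S) = √2*√S (H(S) = √(2*S) = √2*√S)
H(53 - 100)*T(h) = (√2*√(53 - 100))*(-11) = (√2*√(-47))*(-11) = (√2*(I*√47))*(-11) = (I*√94)*(-11) = -11*I*√94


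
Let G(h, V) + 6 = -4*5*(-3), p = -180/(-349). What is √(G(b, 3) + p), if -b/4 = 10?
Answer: 3*√737786/349 ≈ 7.3835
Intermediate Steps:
b = -40 (b = -4*10 = -40)
p = 180/349 (p = -180*(-1/349) = 180/349 ≈ 0.51576)
G(h, V) = 54 (G(h, V) = -6 - 4*5*(-3) = -6 - 20*(-3) = -6 + 60 = 54)
√(G(b, 3) + p) = √(54 + 180/349) = √(19026/349) = 3*√737786/349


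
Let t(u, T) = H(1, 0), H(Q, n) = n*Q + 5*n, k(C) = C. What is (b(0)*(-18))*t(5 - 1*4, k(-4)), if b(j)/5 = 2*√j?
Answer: 0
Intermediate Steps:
H(Q, n) = 5*n + Q*n (H(Q, n) = Q*n + 5*n = 5*n + Q*n)
b(j) = 10*√j (b(j) = 5*(2*√j) = 10*√j)
t(u, T) = 0 (t(u, T) = 0*(5 + 1) = 0*6 = 0)
(b(0)*(-18))*t(5 - 1*4, k(-4)) = ((10*√0)*(-18))*0 = ((10*0)*(-18))*0 = (0*(-18))*0 = 0*0 = 0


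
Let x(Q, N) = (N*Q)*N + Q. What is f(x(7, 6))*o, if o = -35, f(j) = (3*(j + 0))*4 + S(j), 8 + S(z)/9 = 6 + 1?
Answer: -108465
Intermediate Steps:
S(z) = -9 (S(z) = -72 + 9*(6 + 1) = -72 + 9*7 = -72 + 63 = -9)
x(Q, N) = Q + Q*N² (x(Q, N) = Q*N² + Q = Q + Q*N²)
f(j) = -9 + 12*j (f(j) = (3*(j + 0))*4 - 9 = (3*j)*4 - 9 = 12*j - 9 = -9 + 12*j)
f(x(7, 6))*o = (-9 + 12*(7*(1 + 6²)))*(-35) = (-9 + 12*(7*(1 + 36)))*(-35) = (-9 + 12*(7*37))*(-35) = (-9 + 12*259)*(-35) = (-9 + 3108)*(-35) = 3099*(-35) = -108465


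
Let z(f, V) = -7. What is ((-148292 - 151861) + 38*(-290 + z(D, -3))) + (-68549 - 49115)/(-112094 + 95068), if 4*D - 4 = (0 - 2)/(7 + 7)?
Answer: -2651221375/8513 ≈ -3.1143e+5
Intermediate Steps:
D = 27/28 (D = 1 + ((0 - 2)/(7 + 7))/4 = 1 + (-2/14)/4 = 1 + (-2*1/14)/4 = 1 + (¼)*(-⅐) = 1 - 1/28 = 27/28 ≈ 0.96429)
((-148292 - 151861) + 38*(-290 + z(D, -3))) + (-68549 - 49115)/(-112094 + 95068) = ((-148292 - 151861) + 38*(-290 - 7)) + (-68549 - 49115)/(-112094 + 95068) = (-300153 + 38*(-297)) - 117664/(-17026) = (-300153 - 11286) - 117664*(-1/17026) = -311439 + 58832/8513 = -2651221375/8513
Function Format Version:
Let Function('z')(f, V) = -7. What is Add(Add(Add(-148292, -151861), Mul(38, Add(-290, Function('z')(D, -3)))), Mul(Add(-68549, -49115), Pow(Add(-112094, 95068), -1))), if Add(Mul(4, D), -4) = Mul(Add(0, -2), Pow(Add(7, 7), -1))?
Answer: Rational(-2651221375, 8513) ≈ -3.1143e+5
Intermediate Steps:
D = Rational(27, 28) (D = Add(1, Mul(Rational(1, 4), Mul(Add(0, -2), Pow(Add(7, 7), -1)))) = Add(1, Mul(Rational(1, 4), Mul(-2, Pow(14, -1)))) = Add(1, Mul(Rational(1, 4), Mul(-2, Rational(1, 14)))) = Add(1, Mul(Rational(1, 4), Rational(-1, 7))) = Add(1, Rational(-1, 28)) = Rational(27, 28) ≈ 0.96429)
Add(Add(Add(-148292, -151861), Mul(38, Add(-290, Function('z')(D, -3)))), Mul(Add(-68549, -49115), Pow(Add(-112094, 95068), -1))) = Add(Add(Add(-148292, -151861), Mul(38, Add(-290, -7))), Mul(Add(-68549, -49115), Pow(Add(-112094, 95068), -1))) = Add(Add(-300153, Mul(38, -297)), Mul(-117664, Pow(-17026, -1))) = Add(Add(-300153, -11286), Mul(-117664, Rational(-1, 17026))) = Add(-311439, Rational(58832, 8513)) = Rational(-2651221375, 8513)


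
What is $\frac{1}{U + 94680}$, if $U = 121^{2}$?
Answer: $\frac{1}{109321} \approx 9.1474 \cdot 10^{-6}$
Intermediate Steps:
$U = 14641$
$\frac{1}{U + 94680} = \frac{1}{14641 + 94680} = \frac{1}{109321}$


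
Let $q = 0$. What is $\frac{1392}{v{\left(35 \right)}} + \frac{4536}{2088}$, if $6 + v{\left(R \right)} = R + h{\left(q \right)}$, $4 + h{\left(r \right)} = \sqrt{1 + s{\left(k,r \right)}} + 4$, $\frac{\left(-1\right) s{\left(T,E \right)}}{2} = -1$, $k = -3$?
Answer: $\frac{611733}{12151} - \frac{696 \sqrt{3}}{419} \approx 47.467$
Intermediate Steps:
$s{\left(T,E \right)} = 2$ ($s{\left(T,E \right)} = \left(-2\right) \left(-1\right) = 2$)
$h{\left(r \right)} = \sqrt{3}$ ($h{\left(r \right)} = -4 + \left(\sqrt{1 + 2} + 4\right) = -4 + \left(\sqrt{3} + 4\right) = -4 + \left(4 + \sqrt{3}\right) = \sqrt{3}$)
$v{\left(R \right)} = -6 + R + \sqrt{3}$ ($v{\left(R \right)} = -6 + \left(R + \sqrt{3}\right) = -6 + R + \sqrt{3}$)
$\frac{1392}{v{\left(35 \right)}} + \frac{4536}{2088} = \frac{1392}{-6 + 35 + \sqrt{3}} + \frac{4536}{2088} = \frac{1392}{29 + \sqrt{3}} + 4536 \cdot \frac{1}{2088} = \frac{1392}{29 + \sqrt{3}} + \frac{63}{29} = \frac{63}{29} + \frac{1392}{29 + \sqrt{3}}$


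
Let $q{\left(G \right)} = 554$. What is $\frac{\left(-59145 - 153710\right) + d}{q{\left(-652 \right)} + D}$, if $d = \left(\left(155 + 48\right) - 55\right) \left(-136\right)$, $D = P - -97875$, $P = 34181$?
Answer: $- \frac{232983}{132610} \approx -1.7569$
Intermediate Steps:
$D = 132056$ ($D = 34181 - -97875 = 34181 + 97875 = 132056$)
$d = -20128$ ($d = \left(203 - 55\right) \left(-136\right) = 148 \left(-136\right) = -20128$)
$\frac{\left(-59145 - 153710\right) + d}{q{\left(-652 \right)} + D} = \frac{\left(-59145 - 153710\right) - 20128}{554 + 132056} = \frac{\left(-59145 - 153710\right) - 20128}{132610} = \left(-212855 - 20128\right) \frac{1}{132610} = \left(-232983\right) \frac{1}{132610} = - \frac{232983}{132610}$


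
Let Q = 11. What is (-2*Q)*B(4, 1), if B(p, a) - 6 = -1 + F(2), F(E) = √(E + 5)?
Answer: -110 - 22*√7 ≈ -168.21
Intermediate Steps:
F(E) = √(5 + E)
B(p, a) = 5 + √7 (B(p, a) = 6 + (-1 + √(5 + 2)) = 6 + (-1 + √7) = 5 + √7)
(-2*Q)*B(4, 1) = (-2*11)*(5 + √7) = -22*(5 + √7) = -110 - 22*√7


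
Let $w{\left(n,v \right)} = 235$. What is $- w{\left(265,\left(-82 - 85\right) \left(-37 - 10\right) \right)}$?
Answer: $-235$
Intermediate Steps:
$- w{\left(265,\left(-82 - 85\right) \left(-37 - 10\right) \right)} = \left(-1\right) 235 = -235$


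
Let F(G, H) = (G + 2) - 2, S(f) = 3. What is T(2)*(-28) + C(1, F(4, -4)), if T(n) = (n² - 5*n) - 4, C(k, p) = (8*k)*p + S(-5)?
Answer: 315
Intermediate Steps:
F(G, H) = G (F(G, H) = (2 + G) - 2 = G)
C(k, p) = 3 + 8*k*p (C(k, p) = (8*k)*p + 3 = 8*k*p + 3 = 3 + 8*k*p)
T(n) = -4 + n² - 5*n
T(2)*(-28) + C(1, F(4, -4)) = (-4 + 2² - 5*2)*(-28) + (3 + 8*1*4) = (-4 + 4 - 10)*(-28) + (3 + 32) = -10*(-28) + 35 = 280 + 35 = 315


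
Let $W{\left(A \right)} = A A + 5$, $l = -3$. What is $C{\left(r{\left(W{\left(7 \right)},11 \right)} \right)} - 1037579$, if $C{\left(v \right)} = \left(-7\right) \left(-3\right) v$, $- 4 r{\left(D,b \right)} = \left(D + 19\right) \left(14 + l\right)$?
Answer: $- \frac{4167179}{4} \approx -1.0418 \cdot 10^{6}$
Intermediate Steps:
$W{\left(A \right)} = 5 + A^{2}$ ($W{\left(A \right)} = A^{2} + 5 = 5 + A^{2}$)
$r{\left(D,b \right)} = - \frac{209}{4} - \frac{11 D}{4}$ ($r{\left(D,b \right)} = - \frac{\left(D + 19\right) \left(14 - 3\right)}{4} = - \frac{\left(19 + D\right) 11}{4} = - \frac{209 + 11 D}{4} = - \frac{209}{4} - \frac{11 D}{4}$)
$C{\left(v \right)} = 21 v$
$C{\left(r{\left(W{\left(7 \right)},11 \right)} \right)} - 1037579 = 21 \left(- \frac{209}{4} - \frac{11 \left(5 + 7^{2}\right)}{4}\right) - 1037579 = 21 \left(- \frac{209}{4} - \frac{11 \left(5 + 49\right)}{4}\right) - 1037579 = 21 \left(- \frac{209}{4} - \frac{297}{2}\right) - 1037579 = 21 \left(- \frac{803}{4}\right) - 1037579 = - \frac{16863}{4} - 1037579 = - \frac{4167179}{4}$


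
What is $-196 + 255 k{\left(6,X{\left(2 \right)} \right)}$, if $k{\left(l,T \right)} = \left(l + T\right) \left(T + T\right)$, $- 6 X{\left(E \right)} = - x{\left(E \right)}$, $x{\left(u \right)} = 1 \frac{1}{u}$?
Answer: $\frac{1501}{24} \approx 62.542$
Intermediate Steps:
$x{\left(u \right)} = \frac{1}{u}$
$X{\left(E \right)} = \frac{1}{6 E}$ ($X{\left(E \right)} = - \frac{\left(-1\right) \frac{1}{E}}{6} = \frac{1}{6 E}$)
$k{\left(l,T \right)} = 2 T \left(T + l\right)$ ($k{\left(l,T \right)} = \left(T + l\right) 2 T = 2 T \left(T + l\right)$)
$-196 + 255 k{\left(6,X{\left(2 \right)} \right)} = -196 + 255 \cdot 2 \frac{1}{6 \cdot 2} \left(\frac{1}{6 \cdot 2} + 6\right) = -196 + 255 \cdot 2 \cdot \frac{1}{6} \cdot \frac{1}{2} \left(\frac{1}{6} \cdot \frac{1}{2} + 6\right) = -196 + 255 \cdot 2 \cdot \frac{1}{12} \left(\frac{1}{12} + 6\right) = -196 + 255 \cdot 2 \cdot \frac{1}{12} \cdot \frac{73}{12} = -196 + 255 \cdot \frac{73}{72} = -196 + \frac{6205}{24} = \frac{1501}{24}$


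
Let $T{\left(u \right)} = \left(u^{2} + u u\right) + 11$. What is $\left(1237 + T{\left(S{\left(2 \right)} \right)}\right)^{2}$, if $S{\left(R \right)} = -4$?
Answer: $1638400$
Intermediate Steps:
$T{\left(u \right)} = 11 + 2 u^{2}$ ($T{\left(u \right)} = \left(u^{2} + u^{2}\right) + 11 = 2 u^{2} + 11 = 11 + 2 u^{2}$)
$\left(1237 + T{\left(S{\left(2 \right)} \right)}\right)^{2} = \left(1237 + \left(11 + 2 \left(-4\right)^{2}\right)\right)^{2} = \left(1237 + \left(11 + 2 \cdot 16\right)\right)^{2} = \left(1237 + \left(11 + 32\right)\right)^{2} = \left(1237 + 43\right)^{2} = 1280^{2} = 1638400$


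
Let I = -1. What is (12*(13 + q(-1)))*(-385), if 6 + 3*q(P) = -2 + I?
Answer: -46200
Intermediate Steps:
q(P) = -3 (q(P) = -2 + (-2 - 1)/3 = -2 + (⅓)*(-3) = -2 - 1 = -3)
(12*(13 + q(-1)))*(-385) = (12*(13 - 3))*(-385) = (12*10)*(-385) = 120*(-385) = -46200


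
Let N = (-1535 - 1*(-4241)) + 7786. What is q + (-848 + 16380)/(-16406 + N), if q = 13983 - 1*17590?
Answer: -10673665/2957 ≈ -3609.6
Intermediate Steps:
N = 10492 (N = (-1535 + 4241) + 7786 = 2706 + 7786 = 10492)
q = -3607 (q = 13983 - 17590 = -3607)
q + (-848 + 16380)/(-16406 + N) = -3607 + (-848 + 16380)/(-16406 + 10492) = -3607 + 15532/(-5914) = -3607 + 15532*(-1/5914) = -3607 - 7766/2957 = -10673665/2957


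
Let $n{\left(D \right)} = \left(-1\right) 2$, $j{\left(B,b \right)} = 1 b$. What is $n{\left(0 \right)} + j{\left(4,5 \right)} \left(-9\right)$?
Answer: $-47$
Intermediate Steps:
$j{\left(B,b \right)} = b$
$n{\left(D \right)} = -2$
$n{\left(0 \right)} + j{\left(4,5 \right)} \left(-9\right) = -2 + 5 \left(-9\right) = -2 - 45 = -47$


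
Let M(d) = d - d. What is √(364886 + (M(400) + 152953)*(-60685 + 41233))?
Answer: 83*I*√431830 ≈ 54542.0*I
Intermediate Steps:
M(d) = 0
√(364886 + (M(400) + 152953)*(-60685 + 41233)) = √(364886 + (0 + 152953)*(-60685 + 41233)) = √(364886 + 152953*(-19452)) = √(364886 - 2975241756) = √(-2974876870) = 83*I*√431830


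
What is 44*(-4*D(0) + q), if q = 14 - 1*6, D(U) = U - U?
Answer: 352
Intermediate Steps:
D(U) = 0
q = 8 (q = 14 - 6 = 8)
44*(-4*D(0) + q) = 44*(-4*0 + 8) = 44*(0 + 8) = 44*8 = 352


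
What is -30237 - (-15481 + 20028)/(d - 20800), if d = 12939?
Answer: -237688510/7861 ≈ -30236.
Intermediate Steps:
-30237 - (-15481 + 20028)/(d - 20800) = -30237 - (-15481 + 20028)/(12939 - 20800) = -30237 - 4547/(-7861) = -30237 - 4547*(-1)/7861 = -30237 - 1*(-4547/7861) = -30237 + 4547/7861 = -237688510/7861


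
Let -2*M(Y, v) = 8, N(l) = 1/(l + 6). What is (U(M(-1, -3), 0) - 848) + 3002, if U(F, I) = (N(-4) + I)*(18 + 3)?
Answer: 4329/2 ≈ 2164.5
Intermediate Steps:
N(l) = 1/(6 + l)
M(Y, v) = -4 (M(Y, v) = -½*8 = -4)
U(F, I) = 21/2 + 21*I (U(F, I) = (1/(6 - 4) + I)*(18 + 3) = (1/2 + I)*21 = (½ + I)*21 = 21/2 + 21*I)
(U(M(-1, -3), 0) - 848) + 3002 = ((21/2 + 21*0) - 848) + 3002 = ((21/2 + 0) - 848) + 3002 = (21/2 - 848) + 3002 = -1675/2 + 3002 = 4329/2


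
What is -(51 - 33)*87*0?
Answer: 0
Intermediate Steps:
-(51 - 33)*87*0 = -18*87*0 = -1566*0 = -1*0 = 0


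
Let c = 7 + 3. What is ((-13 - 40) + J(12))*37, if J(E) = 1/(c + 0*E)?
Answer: -19573/10 ≈ -1957.3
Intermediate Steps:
c = 10
J(E) = 1/10 (J(E) = 1/(10 + 0*E) = 1/(10 + 0) = 1/10)
((-13 - 40) + J(12))*37 = ((-13 - 40) + 1/10)*37 = (-53 + 1/10)*37 = -529/10*37 = -19573/10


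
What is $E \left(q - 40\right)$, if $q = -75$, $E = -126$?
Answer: $14490$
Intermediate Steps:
$E \left(q - 40\right) = - 126 \left(-75 - 40\right) = \left(-126\right) \left(-115\right) = 14490$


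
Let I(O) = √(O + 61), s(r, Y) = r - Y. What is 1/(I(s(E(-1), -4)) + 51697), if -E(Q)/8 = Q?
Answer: 51697/2672579736 - √73/2672579736 ≈ 1.9340e-5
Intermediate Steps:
E(Q) = -8*Q
I(O) = √(61 + O)
1/(I(s(E(-1), -4)) + 51697) = 1/(√(61 + (-8*(-1) - 1*(-4))) + 51697) = 1/(√(61 + (8 + 4)) + 51697) = 1/(√(61 + 12) + 51697) = 1/(√73 + 51697) = 1/(51697 + √73)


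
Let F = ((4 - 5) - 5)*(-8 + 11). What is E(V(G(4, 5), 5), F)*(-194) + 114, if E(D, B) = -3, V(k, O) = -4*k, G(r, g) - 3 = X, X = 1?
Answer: 696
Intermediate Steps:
G(r, g) = 4 (G(r, g) = 3 + 1 = 4)
F = -18 (F = (-1 - 5)*3 = -6*3 = -18)
E(V(G(4, 5), 5), F)*(-194) + 114 = -3*(-194) + 114 = 582 + 114 = 696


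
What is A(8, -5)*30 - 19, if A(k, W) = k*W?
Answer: -1219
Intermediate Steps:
A(k, W) = W*k
A(8, -5)*30 - 19 = -5*8*30 - 19 = -40*30 - 19 = -1200 - 19 = -1219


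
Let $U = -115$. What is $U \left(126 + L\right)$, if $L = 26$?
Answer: $-17480$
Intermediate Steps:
$U \left(126 + L\right) = - 115 \left(126 + 26\right) = \left(-115\right) 152 = -17480$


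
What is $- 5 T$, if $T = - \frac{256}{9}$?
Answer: $\frac{1280}{9} \approx 142.22$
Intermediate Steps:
$T = - \frac{256}{9}$ ($T = \left(-256\right) \frac{1}{9} = - \frac{256}{9} \approx -28.444$)
$- 5 T = \left(-5\right) \left(- \frac{256}{9}\right) = \frac{1280}{9}$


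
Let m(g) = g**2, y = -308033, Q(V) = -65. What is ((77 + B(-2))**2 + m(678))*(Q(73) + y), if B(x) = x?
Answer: -143360772282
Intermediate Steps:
((77 + B(-2))**2 + m(678))*(Q(73) + y) = ((77 - 2)**2 + 678**2)*(-65 - 308033) = (75**2 + 459684)*(-308098) = (5625 + 459684)*(-308098) = 465309*(-308098) = -143360772282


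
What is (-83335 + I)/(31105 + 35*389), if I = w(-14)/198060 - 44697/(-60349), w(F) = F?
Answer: -498035657180983/267262884938400 ≈ -1.8635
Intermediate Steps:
I = 4425921467/5976361470 (I = -14/198060 - 44697/(-60349) = -14*1/198060 - 44697*(-1/60349) = -7/99030 + 44697/60349 = 4425921467/5976361470 ≈ 0.74057)
(-83335 + I)/(31105 + 35*389) = (-83335 + 4425921467/5976361470)/(31105 + 35*389) = -498035657180983/(5976361470*(31105 + 13615)) = -498035657180983/5976361470/44720 = -498035657180983/5976361470*1/44720 = -498035657180983/267262884938400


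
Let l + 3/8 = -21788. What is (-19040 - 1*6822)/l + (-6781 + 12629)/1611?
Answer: 1352656792/280808577 ≈ 4.8170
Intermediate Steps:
l = -174307/8 (l = -3/8 - 21788 = -174307/8 ≈ -21788.)
(-19040 - 1*6822)/l + (-6781 + 12629)/1611 = (-19040 - 1*6822)/(-174307/8) + (-6781 + 12629)/1611 = (-19040 - 6822)*(-8/174307) + 5848*(1/1611) = -25862*(-8/174307) + 5848/1611 = 206896/174307 + 5848/1611 = 1352656792/280808577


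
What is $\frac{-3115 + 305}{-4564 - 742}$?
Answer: $\frac{1405}{2653} \approx 0.52959$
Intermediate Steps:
$\frac{-3115 + 305}{-4564 - 742} = - \frac{2810}{-5306} = \left(-2810\right) \left(- \frac{1}{5306}\right) = \frac{1405}{2653}$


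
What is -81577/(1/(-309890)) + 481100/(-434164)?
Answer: 2743905249142455/108541 ≈ 2.5280e+10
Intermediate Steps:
-81577/(1/(-309890)) + 481100/(-434164) = -81577/(-1/309890) + 481100*(-1/434164) = -81577*(-309890) - 120275/108541 = 25279896530 - 120275/108541 = 2743905249142455/108541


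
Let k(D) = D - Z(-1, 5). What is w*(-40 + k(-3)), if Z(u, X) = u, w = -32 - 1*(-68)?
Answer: -1512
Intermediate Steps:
w = 36 (w = -32 + 68 = 36)
k(D) = 1 + D (k(D) = D - 1*(-1) = D + 1 = 1 + D)
w*(-40 + k(-3)) = 36*(-40 + (1 - 3)) = 36*(-40 - 2) = 36*(-42) = -1512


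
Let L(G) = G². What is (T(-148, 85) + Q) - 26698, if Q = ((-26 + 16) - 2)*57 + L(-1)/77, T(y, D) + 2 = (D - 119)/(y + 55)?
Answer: -196094113/7161 ≈ -27384.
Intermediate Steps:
T(y, D) = -2 + (-119 + D)/(55 + y) (T(y, D) = -2 + (D - 119)/(y + 55) = -2 + (-119 + D)/(55 + y))
Q = -52667/77 (Q = ((-26 + 16) - 2)*57 + (-1)²/77 = (-10 - 2)*57 + 1*(1/77) = -12*57 + 1/77 = -684 + 1/77 = -52667/77 ≈ -683.99)
(T(-148, 85) + Q) - 26698 = ((-229 + 85 - 2*(-148))/(55 - 148) - 52667/77) - 26698 = ((-229 + 85 + 296)/(-93) - 52667/77) - 26698 = (-1/93*152 - 52667/77) - 26698 = (-152/93 - 52667/77) - 26698 = -4909735/7161 - 26698 = -196094113/7161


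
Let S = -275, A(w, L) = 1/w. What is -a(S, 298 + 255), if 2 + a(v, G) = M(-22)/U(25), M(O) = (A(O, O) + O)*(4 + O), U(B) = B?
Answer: -763/55 ≈ -13.873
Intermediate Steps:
M(O) = (4 + O)*(O + 1/O) (M(O) = (1/O + O)*(4 + O) = (O + 1/O)*(4 + O) = (4 + O)*(O + 1/O))
a(v, G) = 763/55 (a(v, G) = -2 + (1 + (-22)**2 + 4*(-22) + 4/(-22))/25 = -2 + (1 + 484 - 88 + 4*(-1/22))*(1/25) = -2 + (1 + 484 - 88 - 2/11)*(1/25) = -2 + (4365/11)*(1/25) = -2 + 873/55 = 763/55)
-a(S, 298 + 255) = -1*763/55 = -763/55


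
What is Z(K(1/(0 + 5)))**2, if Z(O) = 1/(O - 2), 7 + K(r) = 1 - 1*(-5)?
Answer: 1/9 ≈ 0.11111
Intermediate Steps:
K(r) = -1 (K(r) = -7 + (1 - 1*(-5)) = -7 + (1 + 5) = -7 + 6 = -1)
Z(O) = 1/(-2 + O)
Z(K(1/(0 + 5)))**2 = (1/(-2 - 1))**2 = (1/(-3))**2 = (-1/3)**2 = 1/9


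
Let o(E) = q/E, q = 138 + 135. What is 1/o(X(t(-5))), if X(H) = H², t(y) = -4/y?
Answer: 16/6825 ≈ 0.0023443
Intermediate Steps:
q = 273
o(E) = 273/E
1/o(X(t(-5))) = 1/(273/((-4/(-5))²)) = 1/(273/((-4*(-⅕))²)) = 1/(273/((⅘)²)) = 1/(273/(16/25)) = 1/(273*(25/16)) = 1/(6825/16) = 16/6825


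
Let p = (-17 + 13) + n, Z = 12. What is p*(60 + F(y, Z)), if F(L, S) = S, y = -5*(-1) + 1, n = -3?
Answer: -504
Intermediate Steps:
y = 6 (y = 5 + 1 = 6)
p = -7 (p = (-17 + 13) - 3 = -4 - 3 = -7)
p*(60 + F(y, Z)) = -7*(60 + 12) = -7*72 = -504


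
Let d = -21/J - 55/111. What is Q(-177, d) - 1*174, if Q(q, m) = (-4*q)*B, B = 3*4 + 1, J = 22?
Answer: 9030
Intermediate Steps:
d = -3541/2442 (d = -21/22 - 55/111 = -3541/2442 ≈ -1.4500)
B = 13 (B = 12 + 1 = 13)
Q(q, m) = -52*q (Q(q, m) = -4*q*13 = -52*q)
Q(-177, d) - 1*174 = -52*(-177) - 1*174 = 9204 - 174 = 9030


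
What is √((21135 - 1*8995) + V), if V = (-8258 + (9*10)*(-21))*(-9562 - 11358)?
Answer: 10*√2123083 ≈ 14571.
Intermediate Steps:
V = 212296160 (V = (-8258 + 90*(-21))*(-20920) = (-8258 - 1890)*(-20920) = -10148*(-20920) = 212296160)
√((21135 - 1*8995) + V) = √((21135 - 1*8995) + 212296160) = √((21135 - 8995) + 212296160) = √(12140 + 212296160) = √212308300 = 10*√2123083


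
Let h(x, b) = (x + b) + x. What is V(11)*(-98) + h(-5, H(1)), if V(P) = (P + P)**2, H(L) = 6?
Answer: -47436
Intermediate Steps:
V(P) = 4*P**2 (V(P) = (2*P)**2 = 4*P**2)
h(x, b) = b + 2*x (h(x, b) = (b + x) + x = b + 2*x)
V(11)*(-98) + h(-5, H(1)) = (4*11**2)*(-98) + (6 + 2*(-5)) = (4*121)*(-98) + (6 - 10) = 484*(-98) - 4 = -47432 - 4 = -47436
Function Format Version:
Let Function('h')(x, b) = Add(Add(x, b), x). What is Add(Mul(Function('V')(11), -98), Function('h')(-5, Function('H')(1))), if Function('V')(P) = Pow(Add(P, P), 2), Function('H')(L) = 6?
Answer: -47436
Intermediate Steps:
Function('V')(P) = Mul(4, Pow(P, 2)) (Function('V')(P) = Pow(Mul(2, P), 2) = Mul(4, Pow(P, 2)))
Function('h')(x, b) = Add(b, Mul(2, x)) (Function('h')(x, b) = Add(Add(b, x), x) = Add(b, Mul(2, x)))
Add(Mul(Function('V')(11), -98), Function('h')(-5, Function('H')(1))) = Add(Mul(Mul(4, Pow(11, 2)), -98), Add(6, Mul(2, -5))) = Add(Mul(Mul(4, 121), -98), Add(6, -10)) = Add(Mul(484, -98), -4) = Add(-47432, -4) = -47436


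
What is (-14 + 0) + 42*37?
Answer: 1540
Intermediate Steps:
(-14 + 0) + 42*37 = -14 + 1554 = 1540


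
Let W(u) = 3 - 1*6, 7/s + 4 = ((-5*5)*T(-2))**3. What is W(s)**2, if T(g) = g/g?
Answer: 9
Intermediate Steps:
T(g) = 1
s = -7/15629 (s = 7/(-4 + (-5*5*1)**3) = 7/(-4 + (-25*1)**3) = 7/(-4 + (-25)**3) = 7/(-4 - 15625) = 7/(-15629) = 7*(-1/15629) = -7/15629 ≈ -0.00044789)
W(u) = -3 (W(u) = 3 - 6 = -3)
W(s)**2 = (-3)**2 = 9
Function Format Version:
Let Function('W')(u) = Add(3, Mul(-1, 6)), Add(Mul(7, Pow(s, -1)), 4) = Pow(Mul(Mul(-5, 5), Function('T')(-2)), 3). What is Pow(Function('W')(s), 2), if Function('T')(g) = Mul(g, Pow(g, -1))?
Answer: 9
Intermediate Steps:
Function('T')(g) = 1
s = Rational(-7, 15629) (s = Mul(7, Pow(Add(-4, Pow(Mul(Mul(-5, 5), 1), 3)), -1)) = Mul(7, Pow(Add(-4, Pow(Mul(-25, 1), 3)), -1)) = Mul(7, Pow(Add(-4, Pow(-25, 3)), -1)) = Mul(7, Pow(Add(-4, -15625), -1)) = Mul(7, Pow(-15629, -1)) = Mul(7, Rational(-1, 15629)) = Rational(-7, 15629) ≈ -0.00044789)
Function('W')(u) = -3 (Function('W')(u) = Add(3, -6) = -3)
Pow(Function('W')(s), 2) = Pow(-3, 2) = 9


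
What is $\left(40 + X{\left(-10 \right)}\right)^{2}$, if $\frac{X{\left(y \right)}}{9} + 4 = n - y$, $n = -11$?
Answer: $25$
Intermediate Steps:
$X{\left(y \right)} = -135 - 9 y$ ($X{\left(y \right)} = -36 + 9 \left(-11 - y\right) = -36 - \left(99 + 9 y\right) = -135 - 9 y$)
$\left(40 + X{\left(-10 \right)}\right)^{2} = \left(40 - 45\right)^{2} = \left(-5\right)^{2} = 25$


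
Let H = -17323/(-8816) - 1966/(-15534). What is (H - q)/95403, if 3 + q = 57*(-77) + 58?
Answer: 296908975117/6532612810416 ≈ 0.045450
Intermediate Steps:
H = 143213869/68473872 (H = -17323*(-1/8816) - 1966*(-1/15534) = 17323/8816 + 983/7767 = 143213869/68473872 ≈ 2.0915)
q = -4334 (q = -3 + (57*(-77) + 58) = -3 + (-4389 + 58) = -3 - 4331 = -4334)
(H - q)/95403 = (143213869/68473872 - 1*(-4334))/95403 = (143213869/68473872 + 4334)*(1/95403) = (296908975117/68473872)*(1/95403) = 296908975117/6532612810416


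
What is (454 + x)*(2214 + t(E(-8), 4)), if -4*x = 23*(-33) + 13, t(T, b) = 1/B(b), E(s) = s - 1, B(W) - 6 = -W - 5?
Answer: 2835707/2 ≈ 1.4179e+6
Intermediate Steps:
B(W) = 1 - W (B(W) = 6 + (-W - 5) = 6 + (-5 - W) = 1 - W)
E(s) = -1 + s
t(T, b) = 1/(1 - b)
x = 373/2 (x = -(23*(-33) + 13)/4 = -(-759 + 13)/4 = -¼*(-746) = 373/2 ≈ 186.50)
(454 + x)*(2214 + t(E(-8), 4)) = (454 + 373/2)*(2214 - 1/(-1 + 4)) = 1281*(2214 - 1/3)/2 = 1281*(2214 - 1*⅓)/2 = 1281*(2214 - ⅓)/2 = (1281/2)*(6641/3) = 2835707/2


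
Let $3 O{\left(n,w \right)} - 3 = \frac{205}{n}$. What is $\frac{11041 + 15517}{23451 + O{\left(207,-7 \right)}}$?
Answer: $\frac{16492518}{14563897} \approx 1.1324$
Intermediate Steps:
$O{\left(n,w \right)} = 1 + \frac{205}{3 n}$ ($O{\left(n,w \right)} = 1 + \frac{205 \frac{1}{n}}{3} = 1 + \frac{205}{3 n}$)
$\frac{11041 + 15517}{23451 + O{\left(207,-7 \right)}} = \frac{11041 + 15517}{23451 + \frac{\frac{205}{3} + 207}{207}} = \frac{26558}{23451 + \frac{1}{207} \cdot \frac{826}{3}} = \frac{26558}{23451 + \frac{826}{621}} = \frac{26558}{\frac{14563897}{621}} = 26558 \cdot \frac{621}{14563897} = \frac{16492518}{14563897}$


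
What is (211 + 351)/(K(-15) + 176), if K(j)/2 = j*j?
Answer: 281/313 ≈ 0.89776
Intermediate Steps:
K(j) = 2*j² (K(j) = 2*(j*j) = 2*j²)
(211 + 351)/(K(-15) + 176) = (211 + 351)/(2*(-15)² + 176) = 562/(2*225 + 176) = 562/(450 + 176) = 562/626 = 562*(1/626) = 281/313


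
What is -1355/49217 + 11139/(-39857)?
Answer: -602234398/1961641969 ≈ -0.30701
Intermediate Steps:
-1355/49217 + 11139/(-39857) = -1355*1/49217 + 11139*(-1/39857) = -1355/49217 - 11139/39857 = -602234398/1961641969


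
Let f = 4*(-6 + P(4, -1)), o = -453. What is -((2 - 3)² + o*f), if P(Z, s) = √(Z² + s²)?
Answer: -10873 + 1812*√17 ≈ -3401.9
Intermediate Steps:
f = -24 + 4*√17 (f = 4*(-6 + √(4² + (-1)²)) = 4*(-6 + √(16 + 1)) = 4*(-6 + √17) = -24 + 4*√17 ≈ -7.5076)
-((2 - 3)² + o*f) = -((2 - 3)² - 453*(-24 + 4*√17)) = -((-1)² + (10872 - 1812*√17)) = -(1 + (10872 - 1812*√17)) = -(10873 - 1812*√17) = -10873 + 1812*√17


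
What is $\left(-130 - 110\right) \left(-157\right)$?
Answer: $37680$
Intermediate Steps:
$\left(-130 - 110\right) \left(-157\right) = \left(-240\right) \left(-157\right) = 37680$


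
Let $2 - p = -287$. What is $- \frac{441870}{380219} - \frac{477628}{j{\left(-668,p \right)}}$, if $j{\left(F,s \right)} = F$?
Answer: $\frac{45327017843}{63496573} \approx 713.85$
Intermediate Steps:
$p = 289$ ($p = 2 - -287 = 2 + 287 = 289$)
$- \frac{441870}{380219} - \frac{477628}{j{\left(-668,p \right)}} = - \frac{441870}{380219} - \frac{477628}{-668} = \left(-441870\right) \frac{1}{380219} - - \frac{119407}{167} = - \frac{441870}{380219} + \frac{119407}{167} = \frac{45327017843}{63496573}$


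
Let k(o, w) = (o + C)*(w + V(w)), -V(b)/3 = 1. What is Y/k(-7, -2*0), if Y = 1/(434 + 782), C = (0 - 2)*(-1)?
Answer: 1/18240 ≈ 5.4825e-5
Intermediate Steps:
C = 2 (C = -2*(-1) = 2)
V(b) = -3 (V(b) = -3*1 = -3)
k(o, w) = (-3 + w)*(2 + o) (k(o, w) = (o + 2)*(w - 3) = (2 + o)*(-3 + w) = (-3 + w)*(2 + o))
Y = 1/1216 ≈ 0.00082237
Y/k(-7, -2*0) = 1/(1216*(-6 - 3*(-7) + 2*(-2*0) - (-14)*0)) = 1/(1216*(-6 + 21 + 2*0 - 7*0)) = 1/(1216*(-6 + 21 + 0 + 0)) = (1/1216)/15 = (1/1216)*(1/15) = 1/18240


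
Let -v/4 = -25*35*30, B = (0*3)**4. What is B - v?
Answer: -105000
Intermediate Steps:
B = 0 (B = 0**4 = 0)
v = 105000 (v = -4*(-25*35)*30 = -(-3500)*30 = -4*(-26250) = 105000)
B - v = 0 - 1*105000 = 0 - 105000 = -105000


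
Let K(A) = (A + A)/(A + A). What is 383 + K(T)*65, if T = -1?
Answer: 448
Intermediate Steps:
K(A) = 1 (K(A) = (2*A)/((2*A)) = (2*A)*(1/(2*A)) = 1)
383 + K(T)*65 = 383 + 1*65 = 383 + 65 = 448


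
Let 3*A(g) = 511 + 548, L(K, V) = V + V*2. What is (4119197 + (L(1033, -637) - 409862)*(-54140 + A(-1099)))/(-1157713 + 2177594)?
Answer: 22152153548/1019881 ≈ 21720.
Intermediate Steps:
L(K, V) = 3*V (L(K, V) = V + 2*V = 3*V)
A(g) = 353 (A(g) = (511 + 548)/3 = (⅓)*1059 = 353)
(4119197 + (L(1033, -637) - 409862)*(-54140 + A(-1099)))/(-1157713 + 2177594) = (4119197 + (3*(-637) - 409862)*(-54140 + 353))/(-1157713 + 2177594) = (4119197 + (-1911 - 409862)*(-53787))/1019881 = (4119197 - 411773*(-53787))*(1/1019881) = (4119197 + 22148034351)*(1/1019881) = 22152153548*(1/1019881) = 22152153548/1019881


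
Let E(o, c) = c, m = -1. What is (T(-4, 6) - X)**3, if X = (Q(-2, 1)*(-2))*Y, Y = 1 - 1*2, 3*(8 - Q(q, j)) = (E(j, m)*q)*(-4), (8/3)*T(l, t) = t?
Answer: -12008989/1728 ≈ -6949.6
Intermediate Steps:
T(l, t) = 3*t/8
Q(q, j) = 8 - 4*q/3 (Q(q, j) = 8 - (-q)*(-4)/3 = 8 - 4*q/3)
Y = -1 (Y = 1 - 2 = -1)
X = 64/3 (X = ((8 - 4/3*(-2))*(-2))*(-1) = ((8 + 8/3)*(-2))*(-1) = ((32/3)*(-2))*(-1) = -64/3*(-1) = 64/3 ≈ 21.333)
(T(-4, 6) - X)**3 = ((3/8)*6 - 1*64/3)**3 = (9/4 - 64/3)**3 = (-229/12)**3 = -12008989/1728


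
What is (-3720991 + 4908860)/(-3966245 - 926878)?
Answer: -1187869/4893123 ≈ -0.24276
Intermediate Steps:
(-3720991 + 4908860)/(-3966245 - 926878) = 1187869/(-4893123) = 1187869*(-1/4893123) = -1187869/4893123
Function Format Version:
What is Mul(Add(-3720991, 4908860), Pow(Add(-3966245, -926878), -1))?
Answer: Rational(-1187869, 4893123) ≈ -0.24276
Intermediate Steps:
Mul(Add(-3720991, 4908860), Pow(Add(-3966245, -926878), -1)) = Mul(1187869, Pow(-4893123, -1)) = Mul(1187869, Rational(-1, 4893123)) = Rational(-1187869, 4893123)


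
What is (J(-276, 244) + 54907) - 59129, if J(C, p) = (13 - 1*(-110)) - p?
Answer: -4343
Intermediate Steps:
J(C, p) = 123 - p (J(C, p) = (13 + 110) - p = 123 - p)
(J(-276, 244) + 54907) - 59129 = ((123 - 1*244) + 54907) - 59129 = ((123 - 244) + 54907) - 59129 = (-121 + 54907) - 59129 = 54786 - 59129 = -4343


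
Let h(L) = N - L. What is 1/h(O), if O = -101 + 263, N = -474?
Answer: -1/636 ≈ -0.0015723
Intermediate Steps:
O = 162
h(L) = -474 - L
1/h(O) = 1/(-474 - 1*162) = 1/(-474 - 162) = 1/(-636) = -1/636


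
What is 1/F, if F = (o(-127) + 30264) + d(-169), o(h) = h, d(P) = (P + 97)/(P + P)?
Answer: 169/5093189 ≈ 3.3182e-5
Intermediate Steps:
d(P) = (97 + P)/(2*P) (d(P) = (97 + P)/((2*P)) = (97 + P)*(1/(2*P)) = (97 + P)/(2*P))
F = 5093189/169 (F = (-127 + 30264) + (½)*(97 - 169)/(-169) = 30137 + (½)*(-1/169)*(-72) = 30137 + 36/169 = 5093189/169 ≈ 30137.)
1/F = 1/(5093189/169) = 169/5093189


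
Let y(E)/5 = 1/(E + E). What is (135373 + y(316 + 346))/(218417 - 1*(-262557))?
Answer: 179233857/636809576 ≈ 0.28146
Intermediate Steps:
y(E) = 5/(2*E) (y(E) = 5/(E + E) = 5/((2*E)) = 5*(1/(2*E)) = 5/(2*E))
(135373 + y(316 + 346))/(218417 - 1*(-262557)) = (135373 + 5/(2*(316 + 346)))/(218417 - 1*(-262557)) = (135373 + (5/2)/662)/(218417 + 262557) = (135373 + (5/2)*(1/662))/480974 = (135373 + 5/1324)*(1/480974) = (179233857/1324)*(1/480974) = 179233857/636809576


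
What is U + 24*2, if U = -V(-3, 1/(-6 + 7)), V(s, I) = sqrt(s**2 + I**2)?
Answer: 48 - sqrt(10) ≈ 44.838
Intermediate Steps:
V(s, I) = sqrt(I**2 + s**2)
U = -sqrt(10) (U = -sqrt((1/(-6 + 7))**2 + (-3)**2) = -sqrt((1/1)**2 + 9) = -sqrt(1**2 + 9) = -sqrt(1 + 9) = -sqrt(10) ≈ -3.1623)
U + 24*2 = -sqrt(10) + 24*2 = -sqrt(10) + 48 = 48 - sqrt(10)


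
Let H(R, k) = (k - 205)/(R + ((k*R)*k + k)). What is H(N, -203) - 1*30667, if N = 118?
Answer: -49706883089/1620859 ≈ -30667.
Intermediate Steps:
H(R, k) = (-205 + k)/(R + k + R*k²) (H(R, k) = (-205 + k)/(R + ((R*k)*k + k)) = (-205 + k)/(R + (R*k² + k)) = (-205 + k)/(R + (k + R*k²)) = (-205 + k)/(R + k + R*k²))
H(N, -203) - 1*30667 = (-205 - 203)/(118 - 203 + 118*(-203)²) - 1*30667 = -408/(118 - 203 + 118*41209) - 30667 = -408/(118 - 203 + 4862662) - 30667 = -408/4862577 - 30667 = (1/4862577)*(-408) - 30667 = -136/1620859 - 30667 = -49706883089/1620859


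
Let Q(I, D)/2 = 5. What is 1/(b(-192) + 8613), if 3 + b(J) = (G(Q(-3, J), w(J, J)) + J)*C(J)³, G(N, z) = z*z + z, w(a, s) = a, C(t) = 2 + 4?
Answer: 1/7888290 ≈ 1.2677e-7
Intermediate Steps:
Q(I, D) = 10 (Q(I, D) = 2*5 = 10)
C(t) = 6
G(N, z) = z + z² (G(N, z) = z² + z = z + z²)
b(J) = -3 + 216*J + 216*J*(1 + J) (b(J) = -3 + (J*(1 + J) + J)*6³ = -3 + (J + J*(1 + J))*216 = -3 + (216*J + 216*J*(1 + J)) = -3 + 216*J + 216*J*(1 + J))
1/(b(-192) + 8613) = 1/((-3 + 216*(-192)² + 432*(-192)) + 8613) = 1/((-3 + 216*36864 - 82944) + 8613) = 1/((-3 + 7962624 - 82944) + 8613) = 1/(7879677 + 8613) = 1/7888290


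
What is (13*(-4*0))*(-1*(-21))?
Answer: 0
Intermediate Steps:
(13*(-4*0))*(-1*(-21)) = (13*0)*21 = 0*21 = 0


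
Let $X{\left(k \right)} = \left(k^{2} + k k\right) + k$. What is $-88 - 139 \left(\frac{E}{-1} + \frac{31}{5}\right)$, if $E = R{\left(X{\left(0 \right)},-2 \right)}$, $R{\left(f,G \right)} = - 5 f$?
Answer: $- \frac{4749}{5} \approx -949.8$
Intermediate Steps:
$X{\left(k \right)} = k + 2 k^{2}$ ($X{\left(k \right)} = \left(k^{2} + k^{2}\right) + k = 2 k^{2} + k = k + 2 k^{2}$)
$E = 0$ ($E = - 5 \cdot 0 \left(1 + 2 \cdot 0\right) = - 5 \cdot 0 \left(1 + 0\right) = - 5 \cdot 0 \cdot 1 = \left(-5\right) 0 = 0$)
$-88 - 139 \left(\frac{E}{-1} + \frac{31}{5}\right) = -88 - 139 \left(\frac{0}{-1} + \frac{31}{5}\right) = -88 - 139 \left(0 \left(-1\right) + 31 \cdot \frac{1}{5}\right) = -88 - 139 \left(0 + \frac{31}{5}\right) = -88 - \frac{4309}{5} = - \frac{4749}{5}$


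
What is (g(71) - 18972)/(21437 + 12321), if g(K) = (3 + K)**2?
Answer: -6748/16879 ≈ -0.39979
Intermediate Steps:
(g(71) - 18972)/(21437 + 12321) = ((3 + 71)**2 - 18972)/(21437 + 12321) = (74**2 - 18972)/33758 = (5476 - 18972)*(1/33758) = -13496*1/33758 = -6748/16879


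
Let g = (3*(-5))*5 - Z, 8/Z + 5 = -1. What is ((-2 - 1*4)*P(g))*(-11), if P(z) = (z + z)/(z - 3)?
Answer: 14586/115 ≈ 126.83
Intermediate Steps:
Z = -4/3 (Z = 8/(-5 - 1) = 8/(-6) = 8*(-1/6) = -4/3 ≈ -1.3333)
g = -221/3 (g = (3*(-5))*5 - 1*(-4/3) = -15*5 + 4/3 = -75 + 4/3 = -221/3 ≈ -73.667)
P(z) = 2*z/(-3 + z) (P(z) = (2*z)/(-3 + z) = 2*z/(-3 + z))
((-2 - 1*4)*P(g))*(-11) = ((-2 - 1*4)*(2*(-221/3)/(-3 - 221/3)))*(-11) = ((-2 - 4)*(2*(-221/3)/(-230/3)))*(-11) = -12*(-221)*(-3)/(3*230)*(-11) = -6*221/115*(-11) = -1326/115*(-11) = 14586/115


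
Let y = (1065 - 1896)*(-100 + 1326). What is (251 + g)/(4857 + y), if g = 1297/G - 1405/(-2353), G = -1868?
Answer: -1102819103/4456715490396 ≈ -0.00024745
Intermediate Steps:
y = -1018806 (y = -831*1226 = -1018806)
g = -427301/4395404 (g = 1297/(-1868) - 1405/(-2353) = 1297*(-1/1868) - 1405*(-1/2353) = -1297/1868 + 1405/2353 = -427301/4395404 ≈ -0.097215)
(251 + g)/(4857 + y) = (251 - 427301/4395404)/(4857 - 1018806) = (1102819103/4395404)/(-1013949) = (1102819103/4395404)*(-1/1013949) = -1102819103/4456715490396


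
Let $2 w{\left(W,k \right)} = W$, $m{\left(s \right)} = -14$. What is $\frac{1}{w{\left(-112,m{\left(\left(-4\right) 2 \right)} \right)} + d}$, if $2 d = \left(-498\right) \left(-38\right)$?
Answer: $\frac{1}{9406} \approx 0.00010632$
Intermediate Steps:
$d = 9462$ ($d = \frac{\left(-498\right) \left(-38\right)}{2} = \frac{1}{2} \cdot 18924 = 9462$)
$w{\left(W,k \right)} = \frac{W}{2}$
$\frac{1}{w{\left(-112,m{\left(\left(-4\right) 2 \right)} \right)} + d} = \frac{1}{\frac{1}{2} \left(-112\right) + 9462} = \frac{1}{-56 + 9462} = \frac{1}{9406}$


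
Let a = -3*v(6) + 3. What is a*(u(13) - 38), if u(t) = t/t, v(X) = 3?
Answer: 222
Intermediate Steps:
u(t) = 1
a = -6 (a = -3*3 + 3 = -9 + 3 = -6)
a*(u(13) - 38) = -6*(1 - 38) = -6*(-37) = 222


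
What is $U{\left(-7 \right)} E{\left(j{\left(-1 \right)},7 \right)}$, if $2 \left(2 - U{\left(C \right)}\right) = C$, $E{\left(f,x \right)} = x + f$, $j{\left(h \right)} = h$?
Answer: $33$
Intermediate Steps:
$E{\left(f,x \right)} = f + x$
$U{\left(C \right)} = 2 - \frac{C}{2}$
$U{\left(-7 \right)} E{\left(j{\left(-1 \right)},7 \right)} = \left(2 - - \frac{7}{2}\right) \left(-1 + 7\right) = \left(2 + \frac{7}{2}\right) 6 = \frac{11}{2} \cdot 6 = 33$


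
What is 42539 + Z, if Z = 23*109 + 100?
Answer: 45146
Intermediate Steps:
Z = 2607 (Z = 2507 + 100 = 2607)
42539 + Z = 42539 + 2607 = 45146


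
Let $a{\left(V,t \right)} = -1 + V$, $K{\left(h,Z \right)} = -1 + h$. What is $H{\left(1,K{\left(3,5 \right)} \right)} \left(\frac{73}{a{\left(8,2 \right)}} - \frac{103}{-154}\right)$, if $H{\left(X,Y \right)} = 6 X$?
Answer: $\frac{5127}{77} \approx 66.584$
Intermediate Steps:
$H{\left(1,K{\left(3,5 \right)} \right)} \left(\frac{73}{a{\left(8,2 \right)}} - \frac{103}{-154}\right) = 6 \cdot 1 \left(\frac{73}{-1 + 8} - \frac{103}{-154}\right) = 6 \left(\frac{73}{7} - - \frac{103}{154}\right) = 6 \left(73 \cdot \frac{1}{7} + \frac{103}{154}\right) = 6 \left(\frac{73}{7} + \frac{103}{154}\right) = 6 \cdot \frac{1709}{154} = \frac{5127}{77}$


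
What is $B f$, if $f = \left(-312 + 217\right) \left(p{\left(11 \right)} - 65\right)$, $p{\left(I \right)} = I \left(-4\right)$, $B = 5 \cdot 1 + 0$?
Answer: $51775$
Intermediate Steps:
$B = 5$ ($B = 5 + 0 = 5$)
$p{\left(I \right)} = - 4 I$
$f = 10355$ ($f = \left(-312 + 217\right) \left(\left(-4\right) 11 - 65\right) = - 95 \left(-44 - 65\right) = \left(-95\right) \left(-109\right) = 10355$)
$B f = 5 \cdot 10355 = 51775$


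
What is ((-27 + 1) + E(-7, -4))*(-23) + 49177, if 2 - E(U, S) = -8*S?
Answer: 50465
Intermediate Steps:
E(U, S) = 2 + 8*S (E(U, S) = 2 - (-8)*S = 2 + 8*S)
((-27 + 1) + E(-7, -4))*(-23) + 49177 = ((-27 + 1) + (2 + 8*(-4)))*(-23) + 49177 = (-26 + (2 - 32))*(-23) + 49177 = (-26 - 30)*(-23) + 49177 = -56*(-23) + 49177 = 1288 + 49177 = 50465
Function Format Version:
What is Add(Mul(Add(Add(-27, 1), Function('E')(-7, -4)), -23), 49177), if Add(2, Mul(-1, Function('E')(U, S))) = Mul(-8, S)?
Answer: 50465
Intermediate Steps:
Function('E')(U, S) = Add(2, Mul(8, S)) (Function('E')(U, S) = Add(2, Mul(-1, Mul(-8, S))) = Add(2, Mul(8, S)))
Add(Mul(Add(Add(-27, 1), Function('E')(-7, -4)), -23), 49177) = Add(Mul(Add(Add(-27, 1), Add(2, Mul(8, -4))), -23), 49177) = Add(Mul(Add(-26, Add(2, -32)), -23), 49177) = Add(Mul(Add(-26, -30), -23), 49177) = Add(Mul(-56, -23), 49177) = Add(1288, 49177) = 50465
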